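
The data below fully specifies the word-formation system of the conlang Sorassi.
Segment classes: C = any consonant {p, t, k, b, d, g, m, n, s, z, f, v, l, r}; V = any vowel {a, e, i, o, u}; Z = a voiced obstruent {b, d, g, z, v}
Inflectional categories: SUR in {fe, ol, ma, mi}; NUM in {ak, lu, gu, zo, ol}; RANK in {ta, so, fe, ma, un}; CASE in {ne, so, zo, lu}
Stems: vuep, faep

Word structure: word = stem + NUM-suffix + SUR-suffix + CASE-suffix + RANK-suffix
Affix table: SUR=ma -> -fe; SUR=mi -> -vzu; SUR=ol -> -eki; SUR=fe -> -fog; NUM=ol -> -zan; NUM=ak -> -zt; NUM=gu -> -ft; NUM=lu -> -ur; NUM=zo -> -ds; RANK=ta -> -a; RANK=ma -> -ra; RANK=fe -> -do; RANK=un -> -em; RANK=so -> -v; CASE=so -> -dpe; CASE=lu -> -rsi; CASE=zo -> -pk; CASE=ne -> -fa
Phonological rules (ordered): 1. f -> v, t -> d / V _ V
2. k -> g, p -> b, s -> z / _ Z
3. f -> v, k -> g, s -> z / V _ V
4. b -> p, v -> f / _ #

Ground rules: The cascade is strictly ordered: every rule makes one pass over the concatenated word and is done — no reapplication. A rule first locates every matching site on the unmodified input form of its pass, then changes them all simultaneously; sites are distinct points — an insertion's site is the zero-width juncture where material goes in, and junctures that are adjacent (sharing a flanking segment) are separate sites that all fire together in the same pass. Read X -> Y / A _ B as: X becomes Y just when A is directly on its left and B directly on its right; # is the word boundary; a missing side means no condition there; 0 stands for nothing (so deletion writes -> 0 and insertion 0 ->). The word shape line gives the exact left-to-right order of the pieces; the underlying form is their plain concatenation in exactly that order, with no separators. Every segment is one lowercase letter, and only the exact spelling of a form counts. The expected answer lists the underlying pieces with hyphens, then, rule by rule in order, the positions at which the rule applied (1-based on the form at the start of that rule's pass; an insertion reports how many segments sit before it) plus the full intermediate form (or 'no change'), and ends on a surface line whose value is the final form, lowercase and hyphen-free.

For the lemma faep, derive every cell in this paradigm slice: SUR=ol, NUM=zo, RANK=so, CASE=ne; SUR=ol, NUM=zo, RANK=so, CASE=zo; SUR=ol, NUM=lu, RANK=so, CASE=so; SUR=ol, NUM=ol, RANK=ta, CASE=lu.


cell SUR=ol, NUM=zo, RANK=so, CASE=ne:
underlying: faep-ds-eki-fa-v
1. f -> v, t -> d / V _ V: fires at position(s) 10: faepdsekivav
2. k -> g, p -> b, s -> z / _ Z: fires at position(s) 4: faebdsekivav
3. f -> v, k -> g, s -> z / V _ V: fires at position(s) 8: faebdsegivav
4. b -> p, v -> f / _ #: fires at position(s) 12: faebdsegivaf
surface: faebdsegivaf

cell SUR=ol, NUM=zo, RANK=so, CASE=zo:
underlying: faep-ds-eki-pk-v
1. f -> v, t -> d / V _ V: no change
2. k -> g, p -> b, s -> z / _ Z: fires at position(s) 4, 11: faebdsekipgv
3. f -> v, k -> g, s -> z / V _ V: fires at position(s) 8: faebdsegipgv
4. b -> p, v -> f / _ #: fires at position(s) 12: faebdsegipgf
surface: faebdsegipgf

cell SUR=ol, NUM=lu, RANK=so, CASE=so:
underlying: faep-ur-eki-dpe-v
1. f -> v, t -> d / V _ V: no change
2. k -> g, p -> b, s -> z / _ Z: no change
3. f -> v, k -> g, s -> z / V _ V: fires at position(s) 8: faepuregidpev
4. b -> p, v -> f / _ #: fires at position(s) 13: faepuregidpef
surface: faepuregidpef

cell SUR=ol, NUM=ol, RANK=ta, CASE=lu:
underlying: faep-zan-eki-rsi-a
1. f -> v, t -> d / V _ V: no change
2. k -> g, p -> b, s -> z / _ Z: fires at position(s) 4: faebzanekirsia
3. f -> v, k -> g, s -> z / V _ V: fires at position(s) 9: faebzanegirsia
4. b -> p, v -> f / _ #: no change
surface: faebzanegirsia


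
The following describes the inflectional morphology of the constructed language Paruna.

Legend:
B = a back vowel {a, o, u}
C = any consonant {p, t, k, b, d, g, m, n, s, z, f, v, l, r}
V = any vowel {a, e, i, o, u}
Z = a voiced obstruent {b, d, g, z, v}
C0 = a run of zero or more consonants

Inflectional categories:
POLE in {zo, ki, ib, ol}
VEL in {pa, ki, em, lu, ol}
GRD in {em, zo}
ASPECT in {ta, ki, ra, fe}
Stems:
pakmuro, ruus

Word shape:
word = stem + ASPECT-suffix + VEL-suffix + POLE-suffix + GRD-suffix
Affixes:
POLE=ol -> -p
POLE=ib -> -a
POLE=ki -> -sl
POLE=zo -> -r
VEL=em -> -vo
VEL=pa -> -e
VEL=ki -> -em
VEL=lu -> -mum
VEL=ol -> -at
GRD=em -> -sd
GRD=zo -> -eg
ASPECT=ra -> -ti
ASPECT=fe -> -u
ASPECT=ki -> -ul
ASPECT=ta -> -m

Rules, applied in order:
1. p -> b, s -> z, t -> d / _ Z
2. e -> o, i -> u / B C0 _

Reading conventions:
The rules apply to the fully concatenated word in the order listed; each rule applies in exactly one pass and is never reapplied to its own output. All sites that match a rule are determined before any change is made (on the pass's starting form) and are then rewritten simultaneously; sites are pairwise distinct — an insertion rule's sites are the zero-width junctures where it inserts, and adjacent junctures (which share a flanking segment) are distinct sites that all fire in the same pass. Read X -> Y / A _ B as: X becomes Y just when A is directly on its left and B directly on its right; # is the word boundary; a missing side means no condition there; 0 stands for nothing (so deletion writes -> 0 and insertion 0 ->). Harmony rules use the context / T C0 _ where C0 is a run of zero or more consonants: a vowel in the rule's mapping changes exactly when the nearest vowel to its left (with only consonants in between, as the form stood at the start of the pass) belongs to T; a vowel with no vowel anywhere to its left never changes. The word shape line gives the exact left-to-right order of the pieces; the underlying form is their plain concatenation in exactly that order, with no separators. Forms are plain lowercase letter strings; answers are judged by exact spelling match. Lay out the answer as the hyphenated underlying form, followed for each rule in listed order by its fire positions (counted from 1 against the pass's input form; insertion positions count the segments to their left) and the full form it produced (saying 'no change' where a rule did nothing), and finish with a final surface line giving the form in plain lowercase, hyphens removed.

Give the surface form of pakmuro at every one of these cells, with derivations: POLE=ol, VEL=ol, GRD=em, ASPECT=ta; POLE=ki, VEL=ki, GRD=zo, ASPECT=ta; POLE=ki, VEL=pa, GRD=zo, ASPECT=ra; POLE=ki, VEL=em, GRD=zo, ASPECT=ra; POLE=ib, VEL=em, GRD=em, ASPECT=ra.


cell POLE=ol, VEL=ol, GRD=em, ASPECT=ta:
underlying: pakmuro-m-at-p-sd
1. p -> b, s -> z, t -> d / _ Z: fires at position(s) 12: pakmuromatpzd
2. e -> o, i -> u / B C0 _: no change
surface: pakmuromatpzd

cell POLE=ki, VEL=ki, GRD=zo, ASPECT=ta:
underlying: pakmuro-m-em-sl-eg
1. p -> b, s -> z, t -> d / _ Z: no change
2. e -> o, i -> u / B C0 _: fires at position(s) 9: pakmuromomsleg
surface: pakmuromomsleg

cell POLE=ki, VEL=pa, GRD=zo, ASPECT=ra:
underlying: pakmuro-ti-e-sl-eg
1. p -> b, s -> z, t -> d / _ Z: no change
2. e -> o, i -> u / B C0 _: fires at position(s) 9: pakmurotuesleg
surface: pakmurotuesleg

cell POLE=ki, VEL=em, GRD=zo, ASPECT=ra:
underlying: pakmuro-ti-vo-sl-eg
1. p -> b, s -> z, t -> d / _ Z: no change
2. e -> o, i -> u / B C0 _: fires at position(s) 9, 14: pakmurotuvoslog
surface: pakmurotuvoslog

cell POLE=ib, VEL=em, GRD=em, ASPECT=ra:
underlying: pakmuro-ti-vo-a-sd
1. p -> b, s -> z, t -> d / _ Z: fires at position(s) 13: pakmurotivoazd
2. e -> o, i -> u / B C0 _: fires at position(s) 9: pakmurotuvoazd
surface: pakmurotuvoazd


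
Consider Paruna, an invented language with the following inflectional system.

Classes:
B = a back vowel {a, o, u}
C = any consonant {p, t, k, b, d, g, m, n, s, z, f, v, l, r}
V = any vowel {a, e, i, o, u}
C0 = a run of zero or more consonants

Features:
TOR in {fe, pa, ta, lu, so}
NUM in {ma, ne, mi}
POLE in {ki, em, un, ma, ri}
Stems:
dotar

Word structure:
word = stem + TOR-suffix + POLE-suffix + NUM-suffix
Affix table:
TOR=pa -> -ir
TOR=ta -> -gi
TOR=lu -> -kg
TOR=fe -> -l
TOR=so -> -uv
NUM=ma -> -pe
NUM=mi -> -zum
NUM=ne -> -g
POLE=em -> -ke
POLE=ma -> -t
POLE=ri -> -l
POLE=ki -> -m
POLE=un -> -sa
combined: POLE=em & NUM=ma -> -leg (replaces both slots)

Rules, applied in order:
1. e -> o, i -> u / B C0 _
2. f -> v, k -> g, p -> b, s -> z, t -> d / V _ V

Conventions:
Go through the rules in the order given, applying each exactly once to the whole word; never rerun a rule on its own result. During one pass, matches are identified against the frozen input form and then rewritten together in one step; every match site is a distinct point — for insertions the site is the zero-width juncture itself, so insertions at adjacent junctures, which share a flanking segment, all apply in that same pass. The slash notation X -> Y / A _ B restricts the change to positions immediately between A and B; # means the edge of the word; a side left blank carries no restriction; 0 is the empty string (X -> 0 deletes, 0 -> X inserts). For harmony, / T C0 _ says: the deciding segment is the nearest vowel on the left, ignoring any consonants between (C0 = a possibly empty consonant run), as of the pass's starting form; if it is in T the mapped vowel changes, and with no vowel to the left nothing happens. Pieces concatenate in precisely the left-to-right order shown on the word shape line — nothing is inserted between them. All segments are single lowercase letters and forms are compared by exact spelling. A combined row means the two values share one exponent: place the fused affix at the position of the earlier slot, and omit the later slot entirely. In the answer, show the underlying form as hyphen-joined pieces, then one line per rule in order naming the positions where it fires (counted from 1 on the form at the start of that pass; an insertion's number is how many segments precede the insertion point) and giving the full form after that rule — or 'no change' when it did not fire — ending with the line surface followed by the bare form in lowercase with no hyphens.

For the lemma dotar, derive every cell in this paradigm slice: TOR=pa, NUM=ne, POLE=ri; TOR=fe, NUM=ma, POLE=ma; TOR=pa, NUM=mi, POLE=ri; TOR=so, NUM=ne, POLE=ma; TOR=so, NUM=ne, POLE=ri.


cell TOR=pa, NUM=ne, POLE=ri:
underlying: dotar-ir-l-g
1. e -> o, i -> u / B C0 _: fires at position(s) 6: dotarurlg
2. f -> v, k -> g, p -> b, s -> z, t -> d / V _ V: fires at position(s) 3: dodarurlg
surface: dodarurlg

cell TOR=fe, NUM=ma, POLE=ma:
underlying: dotar-l-t-pe
1. e -> o, i -> u / B C0 _: fires at position(s) 9: dotarltpo
2. f -> v, k -> g, p -> b, s -> z, t -> d / V _ V: fires at position(s) 3: dodarltpo
surface: dodarltpo

cell TOR=pa, NUM=mi, POLE=ri:
underlying: dotar-ir-l-zum
1. e -> o, i -> u / B C0 _: fires at position(s) 6: dotarurlzum
2. f -> v, k -> g, p -> b, s -> z, t -> d / V _ V: fires at position(s) 3: dodarurlzum
surface: dodarurlzum

cell TOR=so, NUM=ne, POLE=ma:
underlying: dotar-uv-t-g
1. e -> o, i -> u / B C0 _: no change
2. f -> v, k -> g, p -> b, s -> z, t -> d / V _ V: fires at position(s) 3: dodaruvtg
surface: dodaruvtg

cell TOR=so, NUM=ne, POLE=ri:
underlying: dotar-uv-l-g
1. e -> o, i -> u / B C0 _: no change
2. f -> v, k -> g, p -> b, s -> z, t -> d / V _ V: fires at position(s) 3: dodaruvlg
surface: dodaruvlg


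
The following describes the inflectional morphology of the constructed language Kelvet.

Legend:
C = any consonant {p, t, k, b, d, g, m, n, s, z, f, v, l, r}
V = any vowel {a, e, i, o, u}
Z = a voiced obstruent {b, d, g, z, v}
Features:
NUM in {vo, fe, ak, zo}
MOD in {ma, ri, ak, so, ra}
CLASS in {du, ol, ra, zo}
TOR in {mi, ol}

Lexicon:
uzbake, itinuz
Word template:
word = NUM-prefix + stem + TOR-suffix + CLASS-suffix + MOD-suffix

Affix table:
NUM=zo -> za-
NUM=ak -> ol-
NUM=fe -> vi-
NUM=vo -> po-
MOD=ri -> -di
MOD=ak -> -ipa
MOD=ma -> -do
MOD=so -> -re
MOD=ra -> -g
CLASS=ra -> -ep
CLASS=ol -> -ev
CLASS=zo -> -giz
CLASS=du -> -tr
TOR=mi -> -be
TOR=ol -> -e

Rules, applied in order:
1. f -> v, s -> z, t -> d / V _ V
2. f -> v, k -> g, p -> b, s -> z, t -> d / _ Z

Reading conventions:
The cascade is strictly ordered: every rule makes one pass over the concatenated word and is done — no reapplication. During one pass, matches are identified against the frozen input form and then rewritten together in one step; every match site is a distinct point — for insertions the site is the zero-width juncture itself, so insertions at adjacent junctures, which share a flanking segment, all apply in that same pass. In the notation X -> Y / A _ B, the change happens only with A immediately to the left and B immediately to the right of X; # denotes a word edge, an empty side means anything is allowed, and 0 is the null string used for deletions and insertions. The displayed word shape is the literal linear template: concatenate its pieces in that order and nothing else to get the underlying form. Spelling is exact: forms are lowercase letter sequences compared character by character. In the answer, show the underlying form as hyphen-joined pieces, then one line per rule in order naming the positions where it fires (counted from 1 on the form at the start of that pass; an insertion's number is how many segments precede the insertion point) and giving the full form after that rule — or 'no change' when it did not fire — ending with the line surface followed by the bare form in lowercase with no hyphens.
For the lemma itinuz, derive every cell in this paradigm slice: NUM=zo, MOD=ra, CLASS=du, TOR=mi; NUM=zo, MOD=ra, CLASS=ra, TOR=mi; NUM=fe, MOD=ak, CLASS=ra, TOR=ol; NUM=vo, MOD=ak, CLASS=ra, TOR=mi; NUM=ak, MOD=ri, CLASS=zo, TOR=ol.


cell NUM=zo, MOD=ra, CLASS=du, TOR=mi:
underlying: za-itinuz-be-tr-g
1. f -> v, s -> z, t -> d / V _ V: fires at position(s) 4: zaidinuzbetrg
2. f -> v, k -> g, p -> b, s -> z, t -> d / _ Z: no change
surface: zaidinuzbetrg

cell NUM=zo, MOD=ra, CLASS=ra, TOR=mi:
underlying: za-itinuz-be-ep-g
1. f -> v, s -> z, t -> d / V _ V: fires at position(s) 4: zaidinuzbeepg
2. f -> v, k -> g, p -> b, s -> z, t -> d / _ Z: fires at position(s) 12: zaidinuzbeebg
surface: zaidinuzbeebg

cell NUM=fe, MOD=ak, CLASS=ra, TOR=ol:
underlying: vi-itinuz-e-ep-ipa
1. f -> v, s -> z, t -> d / V _ V: fires at position(s) 4: viidinuzeepipa
2. f -> v, k -> g, p -> b, s -> z, t -> d / _ Z: no change
surface: viidinuzeepipa

cell NUM=vo, MOD=ak, CLASS=ra, TOR=mi:
underlying: po-itinuz-be-ep-ipa
1. f -> v, s -> z, t -> d / V _ V: fires at position(s) 4: poidinuzbeepipa
2. f -> v, k -> g, p -> b, s -> z, t -> d / _ Z: no change
surface: poidinuzbeepipa

cell NUM=ak, MOD=ri, CLASS=zo, TOR=ol:
underlying: ol-itinuz-e-giz-di
1. f -> v, s -> z, t -> d / V _ V: fires at position(s) 4: olidinuzegizdi
2. f -> v, k -> g, p -> b, s -> z, t -> d / _ Z: no change
surface: olidinuzegizdi


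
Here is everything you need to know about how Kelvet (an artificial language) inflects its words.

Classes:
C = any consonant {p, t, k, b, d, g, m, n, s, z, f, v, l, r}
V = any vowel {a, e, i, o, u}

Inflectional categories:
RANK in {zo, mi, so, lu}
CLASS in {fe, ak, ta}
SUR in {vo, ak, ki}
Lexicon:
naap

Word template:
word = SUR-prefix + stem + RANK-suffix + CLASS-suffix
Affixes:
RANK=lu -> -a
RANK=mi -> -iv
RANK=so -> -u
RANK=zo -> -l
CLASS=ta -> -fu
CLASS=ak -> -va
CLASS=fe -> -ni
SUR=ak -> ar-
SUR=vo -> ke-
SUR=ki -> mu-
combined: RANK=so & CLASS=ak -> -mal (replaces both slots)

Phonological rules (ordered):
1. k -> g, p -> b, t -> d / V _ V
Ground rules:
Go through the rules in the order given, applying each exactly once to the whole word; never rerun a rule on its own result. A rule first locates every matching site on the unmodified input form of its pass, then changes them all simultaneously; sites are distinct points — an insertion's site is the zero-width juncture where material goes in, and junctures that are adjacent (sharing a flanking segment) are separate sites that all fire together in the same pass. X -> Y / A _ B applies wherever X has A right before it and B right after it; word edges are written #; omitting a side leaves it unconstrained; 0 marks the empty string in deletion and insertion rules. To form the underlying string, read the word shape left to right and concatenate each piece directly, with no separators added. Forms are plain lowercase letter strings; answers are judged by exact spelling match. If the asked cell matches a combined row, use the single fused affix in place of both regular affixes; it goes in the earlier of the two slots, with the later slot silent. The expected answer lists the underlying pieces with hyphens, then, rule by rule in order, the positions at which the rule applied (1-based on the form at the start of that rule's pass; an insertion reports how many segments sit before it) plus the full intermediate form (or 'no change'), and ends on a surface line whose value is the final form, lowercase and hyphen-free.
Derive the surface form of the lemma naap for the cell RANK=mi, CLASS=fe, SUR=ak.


underlying: ar-naap-iv-ni
1. k -> g, p -> b, t -> d / V _ V: fires at position(s) 6: arnaabivni
surface: arnaabivni


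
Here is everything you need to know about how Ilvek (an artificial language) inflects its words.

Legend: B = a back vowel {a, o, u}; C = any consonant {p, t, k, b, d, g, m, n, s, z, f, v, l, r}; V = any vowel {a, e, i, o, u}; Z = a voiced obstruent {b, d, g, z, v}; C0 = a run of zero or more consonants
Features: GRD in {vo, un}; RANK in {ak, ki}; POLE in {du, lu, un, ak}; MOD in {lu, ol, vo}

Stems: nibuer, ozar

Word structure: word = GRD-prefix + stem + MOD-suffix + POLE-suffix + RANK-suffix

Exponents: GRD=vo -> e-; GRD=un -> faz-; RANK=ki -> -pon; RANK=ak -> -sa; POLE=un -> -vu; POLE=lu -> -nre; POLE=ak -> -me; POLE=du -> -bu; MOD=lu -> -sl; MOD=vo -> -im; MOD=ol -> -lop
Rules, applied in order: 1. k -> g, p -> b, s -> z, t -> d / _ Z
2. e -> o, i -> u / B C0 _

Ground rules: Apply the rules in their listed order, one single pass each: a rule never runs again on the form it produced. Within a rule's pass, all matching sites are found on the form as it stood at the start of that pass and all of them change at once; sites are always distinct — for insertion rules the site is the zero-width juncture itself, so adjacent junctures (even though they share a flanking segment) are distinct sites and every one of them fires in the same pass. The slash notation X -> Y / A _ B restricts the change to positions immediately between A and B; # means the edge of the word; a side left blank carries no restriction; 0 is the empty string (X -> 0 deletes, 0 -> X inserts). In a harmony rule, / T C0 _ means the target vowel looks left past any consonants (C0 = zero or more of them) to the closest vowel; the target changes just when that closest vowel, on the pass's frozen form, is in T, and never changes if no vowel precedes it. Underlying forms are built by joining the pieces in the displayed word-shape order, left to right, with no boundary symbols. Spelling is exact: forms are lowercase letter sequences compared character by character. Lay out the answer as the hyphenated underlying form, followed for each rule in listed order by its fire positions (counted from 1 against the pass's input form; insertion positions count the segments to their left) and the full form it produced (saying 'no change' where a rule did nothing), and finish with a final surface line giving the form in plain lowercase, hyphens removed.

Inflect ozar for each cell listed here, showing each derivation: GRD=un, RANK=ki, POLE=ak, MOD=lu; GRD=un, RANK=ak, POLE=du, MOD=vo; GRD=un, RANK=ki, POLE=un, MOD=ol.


cell GRD=un, RANK=ki, POLE=ak, MOD=lu:
underlying: faz-ozar-sl-me-pon
1. k -> g, p -> b, s -> z, t -> d / _ Z: no change
2. e -> o, i -> u / B C0 _: fires at position(s) 11: fazozarslmopon
surface: fazozarslmopon

cell GRD=un, RANK=ak, POLE=du, MOD=vo:
underlying: faz-ozar-im-bu-sa
1. k -> g, p -> b, s -> z, t -> d / _ Z: no change
2. e -> o, i -> u / B C0 _: fires at position(s) 8: fazozarumbusa
surface: fazozarumbusa

cell GRD=un, RANK=ki, POLE=un, MOD=ol:
underlying: faz-ozar-lop-vu-pon
1. k -> g, p -> b, s -> z, t -> d / _ Z: fires at position(s) 10: fazozarlobvupon
2. e -> o, i -> u / B C0 _: no change
surface: fazozarlobvupon


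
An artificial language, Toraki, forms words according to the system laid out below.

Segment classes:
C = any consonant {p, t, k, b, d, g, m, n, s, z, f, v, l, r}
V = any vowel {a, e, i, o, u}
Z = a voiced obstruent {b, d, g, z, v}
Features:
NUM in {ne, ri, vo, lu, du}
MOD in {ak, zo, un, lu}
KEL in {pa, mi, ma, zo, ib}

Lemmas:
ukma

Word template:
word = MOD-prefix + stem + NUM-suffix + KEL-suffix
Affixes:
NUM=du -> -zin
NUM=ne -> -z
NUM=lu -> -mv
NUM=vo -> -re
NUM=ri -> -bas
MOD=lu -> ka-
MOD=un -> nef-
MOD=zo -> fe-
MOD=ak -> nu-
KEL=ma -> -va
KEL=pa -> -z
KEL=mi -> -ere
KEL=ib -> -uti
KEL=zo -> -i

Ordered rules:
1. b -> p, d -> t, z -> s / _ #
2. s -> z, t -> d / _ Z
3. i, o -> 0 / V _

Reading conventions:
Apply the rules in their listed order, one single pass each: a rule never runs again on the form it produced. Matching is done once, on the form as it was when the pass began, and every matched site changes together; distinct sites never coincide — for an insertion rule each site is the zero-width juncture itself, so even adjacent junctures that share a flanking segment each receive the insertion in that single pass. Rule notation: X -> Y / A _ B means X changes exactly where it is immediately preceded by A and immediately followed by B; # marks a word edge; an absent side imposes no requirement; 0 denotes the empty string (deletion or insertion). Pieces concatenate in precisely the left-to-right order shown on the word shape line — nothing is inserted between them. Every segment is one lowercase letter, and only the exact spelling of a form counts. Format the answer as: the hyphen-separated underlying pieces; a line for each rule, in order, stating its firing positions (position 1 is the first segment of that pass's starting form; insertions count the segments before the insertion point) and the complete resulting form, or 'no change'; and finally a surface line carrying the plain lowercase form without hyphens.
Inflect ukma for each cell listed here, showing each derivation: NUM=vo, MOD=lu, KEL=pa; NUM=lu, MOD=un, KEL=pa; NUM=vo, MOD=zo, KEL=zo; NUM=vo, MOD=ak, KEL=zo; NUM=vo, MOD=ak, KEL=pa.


cell NUM=vo, MOD=lu, KEL=pa:
underlying: ka-ukma-re-z
1. b -> p, d -> t, z -> s / _ #: fires at position(s) 9: kaukmares
2. s -> z, t -> d / _ Z: no change
3. i, o -> 0 / V _: no change
surface: kaukmares

cell NUM=lu, MOD=un, KEL=pa:
underlying: nef-ukma-mv-z
1. b -> p, d -> t, z -> s / _ #: fires at position(s) 10: nefukmamvs
2. s -> z, t -> d / _ Z: no change
3. i, o -> 0 / V _: no change
surface: nefukmamvs

cell NUM=vo, MOD=zo, KEL=zo:
underlying: fe-ukma-re-i
1. b -> p, d -> t, z -> s / _ #: no change
2. s -> z, t -> d / _ Z: no change
3. i, o -> 0 / V _: fires at position(s) 9: feukmare
surface: feukmare

cell NUM=vo, MOD=ak, KEL=zo:
underlying: nu-ukma-re-i
1. b -> p, d -> t, z -> s / _ #: no change
2. s -> z, t -> d / _ Z: no change
3. i, o -> 0 / V _: fires at position(s) 9: nuukmare
surface: nuukmare

cell NUM=vo, MOD=ak, KEL=pa:
underlying: nu-ukma-re-z
1. b -> p, d -> t, z -> s / _ #: fires at position(s) 9: nuukmares
2. s -> z, t -> d / _ Z: no change
3. i, o -> 0 / V _: no change
surface: nuukmares


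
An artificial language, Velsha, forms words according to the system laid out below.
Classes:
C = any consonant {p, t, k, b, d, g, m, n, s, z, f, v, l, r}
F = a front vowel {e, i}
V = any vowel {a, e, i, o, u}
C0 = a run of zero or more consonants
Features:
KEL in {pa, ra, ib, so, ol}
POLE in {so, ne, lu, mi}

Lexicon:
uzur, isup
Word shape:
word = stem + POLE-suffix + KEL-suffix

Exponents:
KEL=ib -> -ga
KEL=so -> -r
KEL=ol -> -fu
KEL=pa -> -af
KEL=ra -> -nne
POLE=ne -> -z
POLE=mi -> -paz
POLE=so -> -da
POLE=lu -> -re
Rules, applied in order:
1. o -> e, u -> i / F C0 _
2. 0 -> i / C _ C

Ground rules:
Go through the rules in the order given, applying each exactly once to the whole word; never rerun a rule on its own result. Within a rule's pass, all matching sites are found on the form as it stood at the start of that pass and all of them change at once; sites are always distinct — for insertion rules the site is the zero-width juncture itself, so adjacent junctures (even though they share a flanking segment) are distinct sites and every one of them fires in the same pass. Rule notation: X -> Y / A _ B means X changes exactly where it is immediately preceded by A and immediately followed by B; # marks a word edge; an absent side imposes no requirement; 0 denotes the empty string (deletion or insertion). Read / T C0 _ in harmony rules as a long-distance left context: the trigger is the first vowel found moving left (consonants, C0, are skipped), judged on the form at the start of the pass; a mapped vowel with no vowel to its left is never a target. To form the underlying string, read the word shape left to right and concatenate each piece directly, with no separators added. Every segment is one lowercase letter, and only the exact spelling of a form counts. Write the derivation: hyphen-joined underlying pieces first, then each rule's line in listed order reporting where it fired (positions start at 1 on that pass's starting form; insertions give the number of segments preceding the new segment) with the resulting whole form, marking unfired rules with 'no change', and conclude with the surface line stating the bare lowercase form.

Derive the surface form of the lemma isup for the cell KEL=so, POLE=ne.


underlying: isup-z-r
1. o -> e, u -> i / F C0 _: fires at position(s) 3: isipzr
2. 0 -> i / C _ C: inserts after position(s) 4, 5: isipizir
surface: isipizir


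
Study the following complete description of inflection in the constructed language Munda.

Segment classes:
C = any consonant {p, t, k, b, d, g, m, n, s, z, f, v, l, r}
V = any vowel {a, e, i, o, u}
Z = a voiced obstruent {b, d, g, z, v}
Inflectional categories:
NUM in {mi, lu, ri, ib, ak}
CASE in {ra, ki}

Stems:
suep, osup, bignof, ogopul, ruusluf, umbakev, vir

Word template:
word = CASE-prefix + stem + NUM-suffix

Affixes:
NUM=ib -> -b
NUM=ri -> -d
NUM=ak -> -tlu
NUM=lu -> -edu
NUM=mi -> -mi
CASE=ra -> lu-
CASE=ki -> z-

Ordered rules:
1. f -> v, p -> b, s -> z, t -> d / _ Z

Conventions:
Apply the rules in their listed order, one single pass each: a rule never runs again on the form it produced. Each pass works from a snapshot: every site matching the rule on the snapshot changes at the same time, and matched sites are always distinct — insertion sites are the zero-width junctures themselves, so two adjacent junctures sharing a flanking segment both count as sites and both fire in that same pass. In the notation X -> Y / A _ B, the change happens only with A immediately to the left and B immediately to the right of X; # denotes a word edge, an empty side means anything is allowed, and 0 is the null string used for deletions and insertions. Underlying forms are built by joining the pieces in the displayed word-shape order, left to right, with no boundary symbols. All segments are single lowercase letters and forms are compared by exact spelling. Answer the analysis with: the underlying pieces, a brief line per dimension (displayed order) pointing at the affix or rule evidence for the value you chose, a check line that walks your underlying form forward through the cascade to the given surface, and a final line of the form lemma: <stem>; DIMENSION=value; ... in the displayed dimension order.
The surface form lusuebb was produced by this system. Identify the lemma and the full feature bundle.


underlying: lu-suep-b
NUM=ib - signalled by the affix -b
CASE=ra - signalled by the affix lu-
check: lusuepb -> lusuebb
lemma: suep; NUM=ib; CASE=ra


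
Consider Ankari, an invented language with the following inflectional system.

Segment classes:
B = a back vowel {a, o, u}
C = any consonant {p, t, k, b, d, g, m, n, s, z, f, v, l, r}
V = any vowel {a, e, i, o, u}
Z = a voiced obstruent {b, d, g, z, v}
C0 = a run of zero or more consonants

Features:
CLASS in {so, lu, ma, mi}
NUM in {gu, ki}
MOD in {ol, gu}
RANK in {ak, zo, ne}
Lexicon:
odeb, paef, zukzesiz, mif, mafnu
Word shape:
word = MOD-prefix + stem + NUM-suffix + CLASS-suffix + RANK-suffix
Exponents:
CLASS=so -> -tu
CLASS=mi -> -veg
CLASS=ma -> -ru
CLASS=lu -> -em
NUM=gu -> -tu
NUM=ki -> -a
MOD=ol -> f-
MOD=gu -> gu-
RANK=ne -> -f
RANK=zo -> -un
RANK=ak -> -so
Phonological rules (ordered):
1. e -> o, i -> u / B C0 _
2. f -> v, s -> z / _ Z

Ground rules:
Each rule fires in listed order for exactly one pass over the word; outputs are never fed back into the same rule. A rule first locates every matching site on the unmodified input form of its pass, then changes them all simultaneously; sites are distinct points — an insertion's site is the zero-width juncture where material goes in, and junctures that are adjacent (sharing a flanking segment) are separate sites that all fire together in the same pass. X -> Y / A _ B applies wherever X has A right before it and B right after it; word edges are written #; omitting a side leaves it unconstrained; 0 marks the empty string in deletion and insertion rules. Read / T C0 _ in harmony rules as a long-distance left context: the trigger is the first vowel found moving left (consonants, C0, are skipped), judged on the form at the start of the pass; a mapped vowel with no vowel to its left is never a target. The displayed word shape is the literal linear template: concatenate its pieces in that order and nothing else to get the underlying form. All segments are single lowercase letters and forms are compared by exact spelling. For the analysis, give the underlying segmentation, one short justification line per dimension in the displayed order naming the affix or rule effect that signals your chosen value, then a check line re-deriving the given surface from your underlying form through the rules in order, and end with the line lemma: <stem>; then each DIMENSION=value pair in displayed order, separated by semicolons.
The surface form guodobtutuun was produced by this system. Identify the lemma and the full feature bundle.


underlying: gu-odeb-tu-tu-un
CLASS=so - signalled by the affix -tu
NUM=gu - signalled by the affix -tu
MOD=gu - signalled by the affix gu-
RANK=zo - signalled by the affix -un
check: guodebtutuun -> guodobtutuun -> guodobtutuun
lemma: odeb; CLASS=so; NUM=gu; MOD=gu; RANK=zo


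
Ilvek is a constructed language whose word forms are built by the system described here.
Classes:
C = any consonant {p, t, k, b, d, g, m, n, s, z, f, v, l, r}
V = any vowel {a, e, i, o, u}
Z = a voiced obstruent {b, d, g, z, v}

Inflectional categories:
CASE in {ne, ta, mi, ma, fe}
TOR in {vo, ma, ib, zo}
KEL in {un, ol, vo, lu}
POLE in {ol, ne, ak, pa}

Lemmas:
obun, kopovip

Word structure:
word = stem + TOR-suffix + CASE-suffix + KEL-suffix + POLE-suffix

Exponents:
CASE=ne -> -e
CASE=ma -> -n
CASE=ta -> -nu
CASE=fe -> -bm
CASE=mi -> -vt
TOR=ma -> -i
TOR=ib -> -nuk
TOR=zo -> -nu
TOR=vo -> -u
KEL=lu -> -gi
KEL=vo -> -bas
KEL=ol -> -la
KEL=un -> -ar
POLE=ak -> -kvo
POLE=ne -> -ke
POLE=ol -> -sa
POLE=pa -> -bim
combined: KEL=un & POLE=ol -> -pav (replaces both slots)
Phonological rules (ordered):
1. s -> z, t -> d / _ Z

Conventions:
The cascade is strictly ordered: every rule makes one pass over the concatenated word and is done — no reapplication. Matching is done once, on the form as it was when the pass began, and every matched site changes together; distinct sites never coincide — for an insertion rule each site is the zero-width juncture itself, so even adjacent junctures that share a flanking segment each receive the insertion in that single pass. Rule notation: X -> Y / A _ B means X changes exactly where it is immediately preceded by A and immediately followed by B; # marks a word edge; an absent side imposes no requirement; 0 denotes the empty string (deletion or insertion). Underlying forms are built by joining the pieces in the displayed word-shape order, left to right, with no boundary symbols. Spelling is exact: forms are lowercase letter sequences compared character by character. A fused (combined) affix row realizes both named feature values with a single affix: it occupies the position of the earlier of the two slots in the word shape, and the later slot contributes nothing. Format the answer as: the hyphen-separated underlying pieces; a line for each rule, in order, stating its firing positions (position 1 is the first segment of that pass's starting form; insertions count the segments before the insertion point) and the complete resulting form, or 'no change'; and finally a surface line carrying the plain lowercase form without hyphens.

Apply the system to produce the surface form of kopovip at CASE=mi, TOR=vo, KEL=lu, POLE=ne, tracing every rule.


underlying: kopovip-u-vt-gi-ke
1. s -> z, t -> d / _ Z: fires at position(s) 10: kopovipuvdgike
surface: kopovipuvdgike


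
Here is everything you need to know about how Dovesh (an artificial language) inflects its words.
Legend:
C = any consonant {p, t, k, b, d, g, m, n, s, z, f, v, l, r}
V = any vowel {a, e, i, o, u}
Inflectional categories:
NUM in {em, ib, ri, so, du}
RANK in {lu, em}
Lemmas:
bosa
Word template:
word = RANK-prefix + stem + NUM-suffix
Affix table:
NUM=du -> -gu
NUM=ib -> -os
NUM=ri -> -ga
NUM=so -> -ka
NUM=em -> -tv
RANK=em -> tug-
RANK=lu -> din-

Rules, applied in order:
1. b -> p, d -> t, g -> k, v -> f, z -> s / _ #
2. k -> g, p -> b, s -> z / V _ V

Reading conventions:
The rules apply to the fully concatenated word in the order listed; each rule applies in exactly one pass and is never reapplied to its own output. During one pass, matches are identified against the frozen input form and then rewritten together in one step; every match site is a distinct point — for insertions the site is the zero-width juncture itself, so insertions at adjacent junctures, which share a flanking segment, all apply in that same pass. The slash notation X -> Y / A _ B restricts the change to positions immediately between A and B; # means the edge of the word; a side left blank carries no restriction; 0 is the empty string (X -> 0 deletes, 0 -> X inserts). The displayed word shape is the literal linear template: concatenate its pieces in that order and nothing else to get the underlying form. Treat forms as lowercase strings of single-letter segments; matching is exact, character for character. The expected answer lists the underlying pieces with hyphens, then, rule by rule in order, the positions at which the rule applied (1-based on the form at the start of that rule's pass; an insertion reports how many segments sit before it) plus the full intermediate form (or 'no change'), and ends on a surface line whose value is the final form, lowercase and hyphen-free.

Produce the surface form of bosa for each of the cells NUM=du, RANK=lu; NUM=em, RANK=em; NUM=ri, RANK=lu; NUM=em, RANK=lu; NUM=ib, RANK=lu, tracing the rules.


cell NUM=du, RANK=lu:
underlying: din-bosa-gu
1. b -> p, d -> t, g -> k, v -> f, z -> s / _ #: no change
2. k -> g, p -> b, s -> z / V _ V: fires at position(s) 6: dinbozagu
surface: dinbozagu

cell NUM=em, RANK=em:
underlying: tug-bosa-tv
1. b -> p, d -> t, g -> k, v -> f, z -> s / _ #: fires at position(s) 9: tugbosatf
2. k -> g, p -> b, s -> z / V _ V: fires at position(s) 6: tugbozatf
surface: tugbozatf

cell NUM=ri, RANK=lu:
underlying: din-bosa-ga
1. b -> p, d -> t, g -> k, v -> f, z -> s / _ #: no change
2. k -> g, p -> b, s -> z / V _ V: fires at position(s) 6: dinbozaga
surface: dinbozaga

cell NUM=em, RANK=lu:
underlying: din-bosa-tv
1. b -> p, d -> t, g -> k, v -> f, z -> s / _ #: fires at position(s) 9: dinbosatf
2. k -> g, p -> b, s -> z / V _ V: fires at position(s) 6: dinbozatf
surface: dinbozatf

cell NUM=ib, RANK=lu:
underlying: din-bosa-os
1. b -> p, d -> t, g -> k, v -> f, z -> s / _ #: no change
2. k -> g, p -> b, s -> z / V _ V: fires at position(s) 6: dinbozaos
surface: dinbozaos


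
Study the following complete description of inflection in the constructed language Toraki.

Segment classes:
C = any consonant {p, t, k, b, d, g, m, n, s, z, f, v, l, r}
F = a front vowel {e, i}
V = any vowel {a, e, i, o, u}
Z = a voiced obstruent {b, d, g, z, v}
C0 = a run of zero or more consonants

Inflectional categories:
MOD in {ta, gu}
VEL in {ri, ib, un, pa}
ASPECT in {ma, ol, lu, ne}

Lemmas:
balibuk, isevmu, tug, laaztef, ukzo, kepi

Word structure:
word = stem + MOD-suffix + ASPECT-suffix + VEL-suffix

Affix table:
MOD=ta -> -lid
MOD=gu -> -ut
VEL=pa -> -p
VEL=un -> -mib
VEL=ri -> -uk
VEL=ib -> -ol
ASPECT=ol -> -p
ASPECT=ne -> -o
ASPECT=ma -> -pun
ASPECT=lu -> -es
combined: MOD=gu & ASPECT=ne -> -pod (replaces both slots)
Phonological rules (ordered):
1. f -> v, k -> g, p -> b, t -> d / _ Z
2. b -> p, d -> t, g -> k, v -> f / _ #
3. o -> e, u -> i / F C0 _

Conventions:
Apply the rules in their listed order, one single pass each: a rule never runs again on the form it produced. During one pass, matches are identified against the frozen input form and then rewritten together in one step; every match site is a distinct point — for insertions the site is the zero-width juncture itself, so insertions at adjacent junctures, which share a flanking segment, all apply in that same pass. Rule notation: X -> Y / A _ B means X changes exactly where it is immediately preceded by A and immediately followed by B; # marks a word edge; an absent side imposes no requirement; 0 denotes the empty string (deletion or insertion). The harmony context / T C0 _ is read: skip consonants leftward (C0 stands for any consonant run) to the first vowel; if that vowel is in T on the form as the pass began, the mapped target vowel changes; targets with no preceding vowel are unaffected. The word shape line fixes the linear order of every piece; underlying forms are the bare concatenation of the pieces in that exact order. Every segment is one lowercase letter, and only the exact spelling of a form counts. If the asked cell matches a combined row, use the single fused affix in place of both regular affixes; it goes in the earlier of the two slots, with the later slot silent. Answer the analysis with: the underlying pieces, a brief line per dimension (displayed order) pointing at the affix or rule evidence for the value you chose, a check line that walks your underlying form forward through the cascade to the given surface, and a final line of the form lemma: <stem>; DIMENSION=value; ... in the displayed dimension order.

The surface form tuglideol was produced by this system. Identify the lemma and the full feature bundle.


underlying: tug-lid-o-ol
MOD=ta - signalled by the affix -lid
VEL=ib - signalled by the affix -ol
ASPECT=ne - signalled by the affix -o
check: tuglidool -> tuglidool -> tuglidool -> tuglideol
lemma: tug; MOD=ta; VEL=ib; ASPECT=ne


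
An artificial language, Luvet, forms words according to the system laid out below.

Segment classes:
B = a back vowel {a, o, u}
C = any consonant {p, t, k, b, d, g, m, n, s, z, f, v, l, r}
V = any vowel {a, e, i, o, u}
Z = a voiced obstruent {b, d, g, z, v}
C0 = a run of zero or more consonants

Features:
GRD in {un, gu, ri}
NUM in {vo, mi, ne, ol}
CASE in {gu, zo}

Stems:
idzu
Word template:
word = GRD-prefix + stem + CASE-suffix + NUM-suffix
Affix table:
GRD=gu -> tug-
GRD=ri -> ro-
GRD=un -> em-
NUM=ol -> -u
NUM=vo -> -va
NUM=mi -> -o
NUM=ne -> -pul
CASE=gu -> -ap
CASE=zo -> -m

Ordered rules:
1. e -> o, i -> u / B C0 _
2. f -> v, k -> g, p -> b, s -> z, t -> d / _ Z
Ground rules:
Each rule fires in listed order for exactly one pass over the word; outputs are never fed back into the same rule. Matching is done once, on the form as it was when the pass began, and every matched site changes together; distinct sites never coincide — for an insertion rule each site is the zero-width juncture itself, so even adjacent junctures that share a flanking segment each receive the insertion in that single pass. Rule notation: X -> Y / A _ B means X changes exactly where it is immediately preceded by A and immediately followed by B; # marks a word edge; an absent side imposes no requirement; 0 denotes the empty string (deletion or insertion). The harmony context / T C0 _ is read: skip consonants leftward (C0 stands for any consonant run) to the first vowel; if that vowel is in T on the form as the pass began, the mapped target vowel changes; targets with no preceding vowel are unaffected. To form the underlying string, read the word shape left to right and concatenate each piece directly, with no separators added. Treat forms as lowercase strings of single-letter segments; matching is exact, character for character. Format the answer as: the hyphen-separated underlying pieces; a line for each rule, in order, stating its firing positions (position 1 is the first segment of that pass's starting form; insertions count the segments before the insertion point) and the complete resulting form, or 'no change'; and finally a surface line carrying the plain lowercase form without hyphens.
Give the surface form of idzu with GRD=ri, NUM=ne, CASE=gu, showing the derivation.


underlying: ro-idzu-ap-pul
1. e -> o, i -> u / B C0 _: fires at position(s) 3: roudzuappul
2. f -> v, k -> g, p -> b, s -> z, t -> d / _ Z: no change
surface: roudzuappul
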